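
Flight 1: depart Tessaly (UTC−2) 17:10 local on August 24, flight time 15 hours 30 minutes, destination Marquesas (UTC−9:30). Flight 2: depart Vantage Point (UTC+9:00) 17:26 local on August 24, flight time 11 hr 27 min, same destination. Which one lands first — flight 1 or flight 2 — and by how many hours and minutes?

Flight 1 in UTC: 17:10 + 2:00 = 19:10 on Aug 24.
+15 hours 30 minutes → arrive 10:40 UTC on Aug 25.
Flight 2 in UTC: 17:26 − 9:00 = 08:26 on Aug 24.
+11 hours and 27 minutes → arrive 19:53 UTC on Aug 24.
Flight 2 lands earlier by 14 hours 47 minutes.

the second, by 14 hours 47 minutes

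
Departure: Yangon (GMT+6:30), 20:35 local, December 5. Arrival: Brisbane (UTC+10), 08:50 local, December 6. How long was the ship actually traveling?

8 hours 45 minutes

Departure in UTC: 20:35 − 6:30 = 14:05 on Dec 5.
Arrival in UTC: 08:50 − 10:00 = 22:50 on Dec 5.
Elapsed = 22:50 − 14:05 = 8 hours 45 minutes.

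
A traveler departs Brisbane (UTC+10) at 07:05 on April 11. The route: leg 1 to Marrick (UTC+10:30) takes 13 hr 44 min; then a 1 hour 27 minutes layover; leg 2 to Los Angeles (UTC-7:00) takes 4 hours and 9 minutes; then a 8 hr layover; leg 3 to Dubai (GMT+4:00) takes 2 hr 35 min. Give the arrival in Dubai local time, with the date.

07:00 on April 12

Convert departure to UTC: 07:05 − 10:00 = 21:05 UTC on Apr 10.
Add 13 hours 44 minutes leg 1 → 10:49 UTC (Apr 11).
Add 1 hour 27 minutes layover in Marrick → 12:16 UTC.
Add 4 hours 9 minutes leg 2 → 16:25 UTC.
Add 8 hours layover in Los Angeles → 00:25 UTC (Apr 12).
Add 2 hours and 35 minutes leg 3 → 03:00 UTC.
Dubai is UTC+4:00, so local arrival = 03:00 + 4:00 = 07:00 on Apr 12.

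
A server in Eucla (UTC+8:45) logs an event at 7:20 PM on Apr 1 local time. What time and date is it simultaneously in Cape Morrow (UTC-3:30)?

Cape Morrow is 12:15 behind Eucla.
Shift by the zone difference: 7:20 PM − 12:15 = 7:05 AM on Apr 1 in Cape Morrow.

7:05 AM on Apr 1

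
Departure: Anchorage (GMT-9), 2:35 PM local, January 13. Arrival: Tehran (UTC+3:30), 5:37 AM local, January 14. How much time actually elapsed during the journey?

Tehran is 12:30 ahead of Anchorage.
Clock-face elapsed time (ignoring zones) is 15 hours 2 minutes.
Actual elapsed = 15 hours 2 minutes − 12:30 = 2 hours 32 minutes.

2 hours 32 minutes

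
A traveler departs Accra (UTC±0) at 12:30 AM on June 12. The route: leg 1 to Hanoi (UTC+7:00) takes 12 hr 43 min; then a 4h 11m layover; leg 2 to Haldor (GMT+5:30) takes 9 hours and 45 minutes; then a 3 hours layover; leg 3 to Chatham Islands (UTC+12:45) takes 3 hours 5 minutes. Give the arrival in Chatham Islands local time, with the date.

Accra is at UTC+0, so departure is already 12:30 AM UTC on Jun 12.
Add 12 hours and 43 minutes leg 1 → 1:13 PM UTC.
Add 4 hours 11 minutes layover in Hanoi → 5:24 PM UTC.
Add 9 hours 45 minutes leg 2 → 3:09 AM UTC (Jun 13).
Add 3 hours layover in Haldor → 6:09 AM UTC.
Add 3 hours and 5 minutes leg 3 → 9:14 AM UTC.
Chatham Islands is UTC+12:45, so local arrival = 9:14 AM + 12:45 = 9:59 PM on Jun 13.

9:59 PM on June 13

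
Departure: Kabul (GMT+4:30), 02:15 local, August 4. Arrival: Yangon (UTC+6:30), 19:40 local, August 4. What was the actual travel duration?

15 hours 25 minutes

Departure in UTC: 02:15 − 4:30 = 21:45 on Aug 3.
Arrival in UTC: 19:40 − 6:30 = 13:10 on Aug 4.
Elapsed = 13:10 − 21:45 (+1 day) = 15 hours 25 minutes.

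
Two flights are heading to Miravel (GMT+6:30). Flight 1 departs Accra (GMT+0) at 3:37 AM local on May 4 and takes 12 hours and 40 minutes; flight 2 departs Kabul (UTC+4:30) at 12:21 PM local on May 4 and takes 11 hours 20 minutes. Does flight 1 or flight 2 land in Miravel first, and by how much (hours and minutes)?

the first, by 2 hours 54 minutes

Flight 1 departs at 3:37 AM UTC (May 4).
+12 hours 40 minutes → arrive 4:17 PM UTC on May 4.
Flight 2 in UTC: 12:21 PM − 4:30 = 7:51 AM on May 4.
+11 hours and 20 minutes → arrive 7:11 PM UTC on May 4.
Flight 1 lands earlier by 2 hours 54 minutes.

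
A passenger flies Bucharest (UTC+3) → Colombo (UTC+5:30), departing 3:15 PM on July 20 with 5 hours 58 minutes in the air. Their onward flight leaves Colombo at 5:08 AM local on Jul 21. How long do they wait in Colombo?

5 hours 25 minutes

Convert departure to UTC: 3:15 PM − 3:00 = 12:15 PM UTC on Jul 20.
Add 5 hours and 58 minutes flight time → 6:13 PM UTC.
Colombo is UTC+5:30, so local arrival = 6:13 PM + 5:30 = 11:43 PM on Jul 20.
Layover = 5:08 AM − 11:43 PM (+1 day) = 5 hours 25 minutes.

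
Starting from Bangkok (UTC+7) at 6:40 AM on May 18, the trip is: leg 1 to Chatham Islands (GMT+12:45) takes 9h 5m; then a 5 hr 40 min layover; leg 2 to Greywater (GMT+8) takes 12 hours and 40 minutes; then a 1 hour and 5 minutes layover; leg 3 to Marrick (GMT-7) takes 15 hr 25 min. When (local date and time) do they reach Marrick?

12:35 PM on May 19

Convert departure to UTC: 6:40 AM − 7:00 = 11:40 PM UTC on May 17.
Add 9 hours and 5 minutes leg 1 → 8:45 AM UTC (May 18).
Add 5 hours and 40 minutes layover in Chatham Islands → 2:25 PM UTC.
Add 12 hours and 40 minutes leg 2 → 3:05 AM UTC (May 19).
Add 1 hour 5 minutes layover in Greywater → 4:10 AM UTC.
Add 15 hours and 25 minutes leg 3 → 7:35 PM UTC.
Marrick is UTC−7:00, so local arrival = 7:35 PM − 7:00 = 12:35 PM on May 19.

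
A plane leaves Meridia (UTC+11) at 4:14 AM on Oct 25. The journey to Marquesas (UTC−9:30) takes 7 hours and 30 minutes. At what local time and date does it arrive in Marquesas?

Marquesas is 20:30 behind Meridia.
After 7 hours 30 minutes it is 11:44 AM in Meridia.
Shift by the zone difference: 11:44 AM − 20:30 = 3:14 PM on Oct 24 in Marquesas.

3:14 PM on October 24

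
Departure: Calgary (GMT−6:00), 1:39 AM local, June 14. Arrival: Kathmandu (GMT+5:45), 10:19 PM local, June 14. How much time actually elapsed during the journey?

Departure in UTC: 1:39 AM + 6:00 = 7:39 AM on Jun 14.
Arrival in UTC: 10:19 PM − 5:45 = 4:34 PM on Jun 14.
Elapsed = 4:34 PM − 7:39 AM = 8 hours 55 minutes.

8 hours 55 minutes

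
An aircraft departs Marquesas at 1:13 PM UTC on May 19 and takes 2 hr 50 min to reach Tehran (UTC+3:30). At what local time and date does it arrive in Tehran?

7:33 PM on May 19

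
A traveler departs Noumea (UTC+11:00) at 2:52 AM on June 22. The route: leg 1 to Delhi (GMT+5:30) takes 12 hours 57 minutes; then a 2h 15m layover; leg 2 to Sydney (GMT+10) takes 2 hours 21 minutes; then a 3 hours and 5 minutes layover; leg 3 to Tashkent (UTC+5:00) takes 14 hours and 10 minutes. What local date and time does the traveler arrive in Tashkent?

7:40 AM on June 23

Convert departure to UTC: 2:52 AM − 11:00 = 3:52 PM UTC on Jun 21.
Add 12 hours and 57 minutes leg 1 → 4:49 AM UTC (Jun 22).
Add 2 hours and 15 minutes layover in Delhi → 7:04 AM UTC.
Add 2 hours and 21 minutes leg 2 → 9:25 AM UTC.
Add 3 hours 5 minutes layover in Sydney → 12:30 PM UTC.
Add 14 hours 10 minutes leg 3 → 2:40 AM UTC (Jun 23).
Tashkent is UTC+5:00, so local arrival = 2:40 AM + 5:00 = 7:40 AM on Jun 23.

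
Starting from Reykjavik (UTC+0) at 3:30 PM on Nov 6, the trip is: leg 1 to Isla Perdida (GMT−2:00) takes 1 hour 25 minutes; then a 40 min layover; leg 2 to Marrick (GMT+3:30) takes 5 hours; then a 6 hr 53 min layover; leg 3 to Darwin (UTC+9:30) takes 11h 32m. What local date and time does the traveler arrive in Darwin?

2:30 AM on November 8

Reykjavik is at UTC+0, so departure is already 3:30 PM UTC on Nov 6.
Add 1 hour 25 minutes leg 1 → 4:55 PM UTC.
Add 40 minutes layover in Isla Perdida → 5:35 PM UTC.
Add 5 hours leg 2 → 10:35 PM UTC.
Add 6 hours and 53 minutes layover in Marrick → 5:28 AM UTC (Nov 7).
Add 11 hours and 32 minutes leg 3 → 5:00 PM UTC.
Darwin is UTC+9:30, so local arrival = 5:00 PM + 9:30 = 2:30 AM on Nov 8.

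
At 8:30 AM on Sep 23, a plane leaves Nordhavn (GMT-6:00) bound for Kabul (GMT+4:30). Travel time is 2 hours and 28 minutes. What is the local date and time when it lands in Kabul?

Kabul is 10:30 ahead of Nordhavn.
After 2 hours 28 minutes it is 10:58 AM in Nordhavn.
Shift by the zone difference: 10:58 AM + 10:30 = 9:28 PM on Sep 23 in Kabul.

9:28 PM on September 23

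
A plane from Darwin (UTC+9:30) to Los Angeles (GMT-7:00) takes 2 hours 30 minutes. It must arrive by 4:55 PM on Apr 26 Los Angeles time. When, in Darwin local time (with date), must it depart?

6:55 AM on April 27

Target arrival in UTC: 4:55 PM + 7:00 = 11:55 PM on Apr 26.
Subtract 2 hours 30 minutes → departure 9:25 PM UTC on Apr 26.
Darwin is UTC+9:30: 9:25 PM + 9:30 = 6:55 AM on Apr 27.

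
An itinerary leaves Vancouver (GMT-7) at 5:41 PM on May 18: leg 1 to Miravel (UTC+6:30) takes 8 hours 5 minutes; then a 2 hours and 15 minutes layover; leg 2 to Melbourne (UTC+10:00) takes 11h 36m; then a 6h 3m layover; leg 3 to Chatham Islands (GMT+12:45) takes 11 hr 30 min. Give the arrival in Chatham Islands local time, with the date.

4:55 AM on May 21

Convert departure to UTC: 5:41 PM + 7:00 = 12:41 AM UTC on May 19.
Add 8 hours and 5 minutes leg 1 → 8:46 AM UTC.
Add 2 hours and 15 minutes layover in Miravel → 11:01 AM UTC.
Add 11 hours 36 minutes leg 2 → 10:37 PM UTC.
Add 6 hours 3 minutes layover in Melbourne → 4:40 AM UTC (May 20).
Add 11 hours 30 minutes leg 3 → 4:10 PM UTC.
Chatham Islands is UTC+12:45, so local arrival = 4:10 PM + 12:45 = 4:55 AM on May 21.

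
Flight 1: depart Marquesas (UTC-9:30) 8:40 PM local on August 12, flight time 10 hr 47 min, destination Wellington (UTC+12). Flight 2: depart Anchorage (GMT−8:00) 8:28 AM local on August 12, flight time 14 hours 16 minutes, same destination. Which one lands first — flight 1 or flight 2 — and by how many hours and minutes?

the second, by 10 hours 13 minutes

Flight 1 in UTC: 8:40 PM + 9:30 = 6:10 AM on Aug 13.
+10 hours and 47 minutes → arrive 4:57 PM UTC on Aug 13.
Flight 2 in UTC: 8:28 AM + 8:00 = 4:28 PM on Aug 12.
+14 hours 16 minutes → arrive 6:44 AM UTC on Aug 13.
Flight 2 lands earlier by 10 hours 13 minutes.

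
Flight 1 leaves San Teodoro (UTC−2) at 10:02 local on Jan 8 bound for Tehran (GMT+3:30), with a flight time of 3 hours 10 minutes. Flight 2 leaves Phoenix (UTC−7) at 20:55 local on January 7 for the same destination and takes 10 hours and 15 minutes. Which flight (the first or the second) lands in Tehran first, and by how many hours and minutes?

the second, by 1 hour 2 minutes

Flight 1 in UTC: 10:02 + 2:00 = 12:02 on Jan 8.
+3 hours 10 minutes → arrive 15:12 UTC on Jan 8.
Flight 2 in UTC: 20:55 + 7:00 = 03:55 on Jan 8.
+10 hours 15 minutes → arrive 14:10 UTC on Jan 8.
Flight 2 lands earlier by 1 hour 2 minutes.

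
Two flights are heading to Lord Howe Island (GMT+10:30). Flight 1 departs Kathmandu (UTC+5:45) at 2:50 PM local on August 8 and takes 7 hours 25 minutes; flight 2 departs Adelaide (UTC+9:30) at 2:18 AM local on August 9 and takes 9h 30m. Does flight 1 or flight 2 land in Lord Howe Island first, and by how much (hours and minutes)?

Flight 1 in UTC: 2:50 PM − 5:45 = 9:05 AM on Aug 8.
+7 hours 25 minutes → arrive 4:30 PM UTC on Aug 8.
Flight 2 in UTC: 2:18 AM − 9:30 = 4:48 PM on Aug 8.
+9 hours 30 minutes → arrive 2:18 AM UTC on Aug 9.
Flight 1 lands earlier by 9 hours 48 minutes.

the first, by 9 hours 48 minutes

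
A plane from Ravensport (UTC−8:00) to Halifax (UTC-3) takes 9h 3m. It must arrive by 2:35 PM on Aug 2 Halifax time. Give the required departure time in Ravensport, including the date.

Target arrival in UTC: 2:35 PM + 3:00 = 5:35 PM on Aug 2.
Subtract 9 hours and 3 minutes → departure 8:32 AM UTC on Aug 2.
Ravensport is UTC−8:00: 8:32 AM − 8:00 = 12:32 AM on Aug 2.

12:32 AM on August 2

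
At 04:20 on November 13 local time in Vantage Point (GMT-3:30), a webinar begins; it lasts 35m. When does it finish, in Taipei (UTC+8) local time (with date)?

Taipei is 11:30 ahead of Vantage Point.
After 35 minutes it is 04:55 in Vantage Point.
Shift by the zone difference: 04:55 + 11:30 = 16:25 on Nov 13 in Taipei.

16:25 on November 13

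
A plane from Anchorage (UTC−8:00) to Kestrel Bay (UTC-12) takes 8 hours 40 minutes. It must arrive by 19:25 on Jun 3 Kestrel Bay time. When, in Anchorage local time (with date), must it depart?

Target arrival in UTC: 19:25 + 12:00 = 07:25 on Jun 4.
Subtract 8 hours 40 minutes → departure 22:45 UTC on Jun 3.
Anchorage is UTC−8:00: 22:45 − 8:00 = 14:45 on Jun 3.

14:45 on June 3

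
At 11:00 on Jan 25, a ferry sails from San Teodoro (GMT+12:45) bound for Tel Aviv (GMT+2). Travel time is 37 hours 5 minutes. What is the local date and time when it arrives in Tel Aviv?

Tel Aviv is 10:45 behind San Teodoro.
After 37 hours 5 minutes it is 00:05 (Jan 27) in San Teodoro.
Shift by the zone difference: 00:05 − 10:45 = 13:20 on Jan 26 in Tel Aviv.

13:20 on Jan 26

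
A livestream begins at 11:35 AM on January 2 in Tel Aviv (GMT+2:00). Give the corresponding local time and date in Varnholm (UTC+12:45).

Varnholm is 10:45 ahead of Tel Aviv.
Shift by the zone difference: 11:35 AM + 10:45 = 10:20 PM on Jan 2 in Varnholm.

10:20 PM on January 2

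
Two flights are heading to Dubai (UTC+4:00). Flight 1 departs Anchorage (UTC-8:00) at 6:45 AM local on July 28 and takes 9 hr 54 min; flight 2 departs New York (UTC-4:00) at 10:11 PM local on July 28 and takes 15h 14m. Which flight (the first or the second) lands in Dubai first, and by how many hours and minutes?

Flight 1 in UTC: 6:45 AM + 8:00 = 2:45 PM on Jul 28.
+9 hours 54 minutes → arrive 12:39 AM UTC on Jul 29.
Flight 2 in UTC: 10:11 PM + 4:00 = 2:11 AM on Jul 29.
+15 hours and 14 minutes → arrive 5:25 PM UTC on Jul 29.
Flight 1 lands earlier by 16 hours 46 minutes.

the first, by 16 hours 46 minutes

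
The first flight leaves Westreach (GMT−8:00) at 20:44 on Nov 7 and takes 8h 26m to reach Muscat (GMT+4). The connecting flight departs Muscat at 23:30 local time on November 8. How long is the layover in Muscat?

6 hours 20 minutes

Convert departure to UTC: 20:44 + 8:00 = 04:44 UTC on Nov 8.
Add 8 hours 26 minutes flight time → 13:10 UTC.
Muscat is UTC+4:00, so local arrival = 13:10 + 4:00 = 17:10 on Nov 8.
Layover = 23:30 − 17:10 = 6 hours 20 minutes.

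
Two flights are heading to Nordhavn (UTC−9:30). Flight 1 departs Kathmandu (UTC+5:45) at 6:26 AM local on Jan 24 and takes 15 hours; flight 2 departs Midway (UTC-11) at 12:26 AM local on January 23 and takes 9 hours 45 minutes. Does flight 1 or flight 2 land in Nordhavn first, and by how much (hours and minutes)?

the second, by 18 hours 30 minutes

Flight 1 in UTC: 6:26 AM − 5:45 = 12:41 AM on Jan 24.
+15 hours → arrive 3:41 PM UTC on Jan 24.
Flight 2 in UTC: 12:26 AM + 11:00 = 11:26 AM on Jan 23.
+9 hours 45 minutes → arrive 9:11 PM UTC on Jan 23.
Flight 2 lands earlier by 18 hours 30 minutes.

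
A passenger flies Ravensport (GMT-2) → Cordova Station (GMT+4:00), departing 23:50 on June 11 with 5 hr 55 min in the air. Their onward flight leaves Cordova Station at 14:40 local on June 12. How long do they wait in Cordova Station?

Convert departure to UTC: 23:50 + 2:00 = 01:50 UTC on Jun 12.
Add 5 hours 55 minutes flight time → 07:45 UTC.
Cordova Station is UTC+4:00, so local arrival = 07:45 + 4:00 = 11:45 on Jun 12.
Layover = 14:40 − 11:45 = 2 hours 55 minutes.

2 hours 55 minutes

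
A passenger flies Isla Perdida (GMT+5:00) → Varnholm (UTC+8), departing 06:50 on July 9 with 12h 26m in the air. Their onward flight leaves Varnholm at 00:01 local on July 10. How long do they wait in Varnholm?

Convert departure to UTC: 06:50 − 5:00 = 01:50 UTC on Jul 9.
Add 12 hours and 26 minutes flight time → 14:16 UTC.
Varnholm is UTC+8:00, so local arrival = 14:16 + 8:00 = 22:16 on Jul 9.
Layover = 00:01 − 22:16 (+1 day) = 1 hour 45 minutes.

1 hour 45 minutes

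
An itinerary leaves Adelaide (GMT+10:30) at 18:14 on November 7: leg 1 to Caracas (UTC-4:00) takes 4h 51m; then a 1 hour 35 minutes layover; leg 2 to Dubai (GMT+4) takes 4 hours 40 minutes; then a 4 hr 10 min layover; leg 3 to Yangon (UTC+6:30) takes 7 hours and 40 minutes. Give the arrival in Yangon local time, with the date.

13:10 on Nov 8

Convert departure to UTC: 18:14 − 10:30 = 07:44 UTC on Nov 7.
Add 4 hours and 51 minutes leg 1 → 12:35 UTC.
Add 1 hour and 35 minutes layover in Caracas → 14:10 UTC.
Add 4 hours 40 minutes leg 2 → 18:50 UTC.
Add 4 hours and 10 minutes layover in Dubai → 23:00 UTC.
Add 7 hours 40 minutes leg 3 → 06:40 UTC (Nov 8).
Yangon is UTC+6:30, so local arrival = 06:40 + 6:30 = 13:10 on Nov 8.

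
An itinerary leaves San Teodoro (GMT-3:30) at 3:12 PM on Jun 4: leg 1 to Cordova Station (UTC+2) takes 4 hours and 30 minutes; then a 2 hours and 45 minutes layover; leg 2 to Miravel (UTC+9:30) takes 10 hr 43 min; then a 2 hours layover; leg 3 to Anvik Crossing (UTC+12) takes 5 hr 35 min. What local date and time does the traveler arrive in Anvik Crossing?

Convert departure to UTC: 3:12 PM + 3:30 = 6:42 PM UTC on Jun 4.
Add 4 hours 30 minutes leg 1 → 11:12 PM UTC.
Add 2 hours and 45 minutes layover in Cordova Station → 1:57 AM UTC (Jun 5).
Add 10 hours 43 minutes leg 2 → 12:40 PM UTC.
Add 2 hours layover in Miravel → 2:40 PM UTC.
Add 5 hours and 35 minutes leg 3 → 8:15 PM UTC.
Anvik Crossing is UTC+12:00, so local arrival = 8:15 PM + 12:00 = 8:15 AM on Jun 6.

8:15 AM on Jun 6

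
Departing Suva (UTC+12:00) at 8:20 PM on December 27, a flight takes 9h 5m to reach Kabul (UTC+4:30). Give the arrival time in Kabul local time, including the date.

Convert departure to UTC: 8:20 PM − 12:00 = 8:20 AM UTC on Dec 27.
Add 9 hours and 5 minutes travel time → 5:25 PM UTC.
Kabul is UTC+4:30, so local arrival = 5:25 PM + 4:30 = 9:55 PM on Dec 27.

9:55 PM on December 27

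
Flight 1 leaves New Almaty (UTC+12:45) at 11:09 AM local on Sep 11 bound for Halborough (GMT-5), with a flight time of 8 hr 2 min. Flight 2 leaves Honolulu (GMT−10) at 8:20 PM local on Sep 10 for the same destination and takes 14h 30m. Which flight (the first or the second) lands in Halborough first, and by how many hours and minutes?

Flight 1 in UTC: 11:09 AM − 12:45 = 10:24 PM on Sep 10.
+8 hours and 2 minutes → arrive 6:26 AM UTC on Sep 11.
Flight 2 in UTC: 8:20 PM + 10:00 = 6:20 AM on Sep 11.
+14 hours and 30 minutes → arrive 8:50 PM UTC on Sep 11.
Flight 1 lands earlier by 14 hours 24 minutes.

the first, by 14 hours 24 minutes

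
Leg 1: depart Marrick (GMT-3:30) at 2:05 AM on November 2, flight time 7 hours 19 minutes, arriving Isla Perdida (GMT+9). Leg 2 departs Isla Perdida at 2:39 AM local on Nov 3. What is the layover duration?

4 hours 45 minutes

Convert departure to UTC: 2:05 AM + 3:30 = 5:35 AM UTC on Nov 2.
Add 7 hours 19 minutes flight time → 12:54 PM UTC.
Isla Perdida is UTC+9:00, so local arrival = 12:54 PM + 9:00 = 9:54 PM on Nov 2.
Layover = 2:39 AM − 9:54 PM (+1 day) = 4 hours 45 minutes.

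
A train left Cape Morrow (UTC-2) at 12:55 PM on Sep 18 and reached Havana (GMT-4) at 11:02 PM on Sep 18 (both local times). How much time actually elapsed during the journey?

Departure in UTC: 12:55 PM + 2:00 = 2:55 PM on Sep 18.
Arrival in UTC: 11:02 PM + 4:00 = 3:02 AM on Sep 19.
Elapsed = 3:02 AM − 2:55 PM (+1 day) = 12 hours 7 minutes.

12 hours 7 minutes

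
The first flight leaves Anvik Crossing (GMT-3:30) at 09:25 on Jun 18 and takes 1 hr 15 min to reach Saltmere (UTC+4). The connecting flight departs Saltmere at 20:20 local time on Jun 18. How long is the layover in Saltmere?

2 hours 10 minutes

Convert departure to UTC: 09:25 + 3:30 = 12:55 UTC on Jun 18.
Add 1 hour and 15 minutes flight time → 14:10 UTC.
Saltmere is UTC+4:00, so local arrival = 14:10 + 4:00 = 18:10 on Jun 18.
Layover = 20:20 − 18:10 = 2 hours 10 minutes.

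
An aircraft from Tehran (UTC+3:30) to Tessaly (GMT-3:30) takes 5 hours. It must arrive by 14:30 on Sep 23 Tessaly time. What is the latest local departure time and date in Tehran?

Target arrival in UTC: 14:30 + 3:30 = 18:00 on Sep 23.
Subtract 5 hours → departure 13:00 UTC on Sep 23.
Tehran is UTC+3:30: 13:00 + 3:30 = 16:30 on Sep 23.

16:30 on September 23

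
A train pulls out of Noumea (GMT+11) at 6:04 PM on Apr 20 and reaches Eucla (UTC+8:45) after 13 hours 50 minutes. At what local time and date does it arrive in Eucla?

Convert departure to UTC: 6:04 PM − 11:00 = 7:04 AM UTC on Apr 20.
Add 13 hours 50 minutes travel time → 8:54 PM UTC.
Eucla is UTC+8:45, so local arrival = 8:54 PM + 8:45 = 5:39 AM on Apr 21.

5:39 AM on April 21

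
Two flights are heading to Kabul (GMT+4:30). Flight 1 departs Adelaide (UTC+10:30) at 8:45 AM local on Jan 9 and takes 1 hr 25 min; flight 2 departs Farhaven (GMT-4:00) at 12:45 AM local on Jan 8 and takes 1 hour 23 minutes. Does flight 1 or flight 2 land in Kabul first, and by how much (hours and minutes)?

Flight 1 in UTC: 8:45 AM − 10:30 = 10:15 PM on Jan 8.
+1 hour and 25 minutes → arrive 11:40 PM UTC on Jan 8.
Flight 2 in UTC: 12:45 AM + 4:00 = 4:45 AM on Jan 8.
+1 hour 23 minutes → arrive 6:08 AM UTC on Jan 8.
Flight 2 lands earlier by 17 hours 32 minutes.

the second, by 17 hours 32 minutes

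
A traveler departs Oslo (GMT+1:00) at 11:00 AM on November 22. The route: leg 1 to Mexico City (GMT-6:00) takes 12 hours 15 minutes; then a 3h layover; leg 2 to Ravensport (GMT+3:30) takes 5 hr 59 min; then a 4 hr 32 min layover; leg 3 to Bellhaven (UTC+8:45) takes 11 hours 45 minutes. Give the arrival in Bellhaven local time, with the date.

Convert departure to UTC: 11:00 AM − 1:00 = 10:00 AM UTC on Nov 22.
Add 12 hours and 15 minutes leg 1 → 10:15 PM UTC.
Add 3 hours layover in Mexico City → 1:15 AM UTC (Nov 23).
Add 5 hours and 59 minutes leg 2 → 7:14 AM UTC.
Add 4 hours 32 minutes layover in Ravensport → 11:46 AM UTC.
Add 11 hours 45 minutes leg 3 → 11:31 PM UTC.
Bellhaven is UTC+8:45, so local arrival = 11:31 PM + 8:45 = 8:16 AM on Nov 24.

8:16 AM on November 24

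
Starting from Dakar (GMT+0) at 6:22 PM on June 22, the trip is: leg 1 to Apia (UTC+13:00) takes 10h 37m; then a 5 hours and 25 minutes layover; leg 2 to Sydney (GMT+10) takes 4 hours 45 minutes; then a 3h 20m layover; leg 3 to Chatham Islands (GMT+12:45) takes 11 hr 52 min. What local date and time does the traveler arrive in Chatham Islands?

7:06 PM on Jun 24

Dakar is at UTC+0, so departure is already 6:22 PM UTC on Jun 22.
Add 10 hours and 37 minutes leg 1 → 4:59 AM UTC (Jun 23).
Add 5 hours 25 minutes layover in Apia → 10:24 AM UTC.
Add 4 hours 45 minutes leg 2 → 3:09 PM UTC.
Add 3 hours 20 minutes layover in Sydney → 6:29 PM UTC.
Add 11 hours 52 minutes leg 3 → 6:21 AM UTC (Jun 24).
Chatham Islands is UTC+12:45, so local arrival = 6:21 AM + 12:45 = 7:06 PM on Jun 24.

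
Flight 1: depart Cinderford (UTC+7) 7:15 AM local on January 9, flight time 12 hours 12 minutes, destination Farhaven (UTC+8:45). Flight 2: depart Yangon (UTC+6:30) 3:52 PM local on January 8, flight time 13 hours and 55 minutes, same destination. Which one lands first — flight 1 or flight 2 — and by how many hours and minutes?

the second, by 13 hours 10 minutes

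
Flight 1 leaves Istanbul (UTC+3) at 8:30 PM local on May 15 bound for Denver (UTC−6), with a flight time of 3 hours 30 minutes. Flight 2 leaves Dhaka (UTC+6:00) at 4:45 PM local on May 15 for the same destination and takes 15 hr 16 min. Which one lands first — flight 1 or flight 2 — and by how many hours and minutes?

the first, by 5 hours 1 minute

Flight 1 in UTC: 8:30 PM − 3:00 = 5:30 PM on May 15.
+3 hours and 30 minutes → arrive 9:00 PM UTC on May 15.
Flight 2 in UTC: 4:45 PM − 6:00 = 10:45 AM on May 15.
+15 hours 16 minutes → arrive 2:01 AM UTC on May 16.
Flight 1 lands earlier by 5 hours 1 minute.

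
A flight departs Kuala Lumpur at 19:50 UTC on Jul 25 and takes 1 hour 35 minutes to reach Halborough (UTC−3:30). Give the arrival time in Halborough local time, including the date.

17:55 on Jul 25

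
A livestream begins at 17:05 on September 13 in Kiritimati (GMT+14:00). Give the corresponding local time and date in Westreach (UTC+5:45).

08:50 on September 13

In UTC: 17:05 − 14:00 = 03:05 on Sep 13.
Westreach is UTC+5:45: 03:05 + 5:45 = 08:50 on Sep 13.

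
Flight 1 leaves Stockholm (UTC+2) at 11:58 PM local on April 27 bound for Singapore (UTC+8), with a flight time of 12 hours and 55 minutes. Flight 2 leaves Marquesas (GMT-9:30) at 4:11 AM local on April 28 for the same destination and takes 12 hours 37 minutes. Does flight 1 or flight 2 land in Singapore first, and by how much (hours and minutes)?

the first, by 15 hours 25 minutes

Flight 1 in UTC: 11:58 PM − 2:00 = 9:58 PM on Apr 27.
+12 hours and 55 minutes → arrive 10:53 AM UTC on Apr 28.
Flight 2 in UTC: 4:11 AM + 9:30 = 1:41 PM on Apr 28.
+12 hours and 37 minutes → arrive 2:18 AM UTC on Apr 29.
Flight 1 lands earlier by 15 hours 25 minutes.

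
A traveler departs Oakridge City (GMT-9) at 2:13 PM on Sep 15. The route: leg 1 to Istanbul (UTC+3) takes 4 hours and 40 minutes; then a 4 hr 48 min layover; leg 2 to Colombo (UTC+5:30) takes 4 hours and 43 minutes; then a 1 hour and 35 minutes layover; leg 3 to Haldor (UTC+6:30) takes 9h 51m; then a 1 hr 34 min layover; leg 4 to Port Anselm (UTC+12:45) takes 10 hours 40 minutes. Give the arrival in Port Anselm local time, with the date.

Convert departure to UTC: 2:13 PM + 9:00 = 11:13 PM UTC on Sep 15.
Add 4 hours 40 minutes leg 1 → 3:53 AM UTC (Sep 16).
Add 4 hours and 48 minutes layover in Istanbul → 8:41 AM UTC.
Add 4 hours 43 minutes leg 2 → 1:24 PM UTC.
Add 1 hour 35 minutes layover in Colombo → 2:59 PM UTC.
Add 9 hours 51 minutes leg 3 → 12:50 AM UTC (Sep 17).
Add 1 hour and 34 minutes layover in Haldor → 2:24 AM UTC.
Add 10 hours and 40 minutes leg 4 → 1:04 PM UTC.
Port Anselm is UTC+12:45, so local arrival = 1:04 PM + 12:45 = 1:49 AM on Sep 18.

1:49 AM on September 18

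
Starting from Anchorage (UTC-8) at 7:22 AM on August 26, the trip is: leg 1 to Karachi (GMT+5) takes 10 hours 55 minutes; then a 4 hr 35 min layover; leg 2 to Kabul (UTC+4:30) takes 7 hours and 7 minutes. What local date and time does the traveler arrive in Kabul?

Convert departure to UTC: 7:22 AM + 8:00 = 3:22 PM UTC on Aug 26.
Add 10 hours 55 minutes leg 1 → 2:17 AM UTC (Aug 27).
Add 4 hours and 35 minutes layover in Karachi → 6:52 AM UTC.
Add 7 hours and 7 minutes leg 2 → 1:59 PM UTC.
Kabul is UTC+4:30, so local arrival = 1:59 PM + 4:30 = 6:29 PM on Aug 27.

6:29 PM on Aug 27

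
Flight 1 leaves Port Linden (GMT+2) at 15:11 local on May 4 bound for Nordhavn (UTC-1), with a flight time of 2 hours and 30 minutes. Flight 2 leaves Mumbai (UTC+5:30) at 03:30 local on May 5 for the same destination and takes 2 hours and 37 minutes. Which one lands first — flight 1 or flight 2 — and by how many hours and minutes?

the first, by 8 hours 56 minutes

Flight 1 in UTC: 15:11 − 2:00 = 13:11 on May 4.
+2 hours and 30 minutes → arrive 15:41 UTC on May 4.
Flight 2 in UTC: 03:30 − 5:30 = 22:00 on May 4.
+2 hours 37 minutes → arrive 00:37 UTC on May 5.
Flight 1 lands earlier by 8 hours 56 minutes.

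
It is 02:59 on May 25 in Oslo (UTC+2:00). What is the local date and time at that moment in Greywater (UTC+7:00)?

07:59 on May 25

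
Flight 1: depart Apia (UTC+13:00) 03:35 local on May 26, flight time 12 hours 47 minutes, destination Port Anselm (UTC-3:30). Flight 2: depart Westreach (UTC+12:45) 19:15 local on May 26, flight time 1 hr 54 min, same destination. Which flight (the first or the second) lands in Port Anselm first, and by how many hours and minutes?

the first, by 5 hours 2 minutes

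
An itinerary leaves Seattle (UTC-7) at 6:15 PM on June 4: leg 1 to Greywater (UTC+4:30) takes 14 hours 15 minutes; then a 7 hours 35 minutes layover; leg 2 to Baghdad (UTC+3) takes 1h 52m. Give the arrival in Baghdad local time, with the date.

Convert departure to UTC: 6:15 PM + 7:00 = 1:15 AM UTC on Jun 5.
Add 14 hours 15 minutes leg 1 → 3:30 PM UTC.
Add 7 hours and 35 minutes layover in Greywater → 11:05 PM UTC.
Add 1 hour 52 minutes leg 2 → 12:57 AM UTC (Jun 6).
Baghdad is UTC+3:00, so local arrival = 12:57 AM + 3:00 = 3:57 AM on Jun 6.

3:57 AM on June 6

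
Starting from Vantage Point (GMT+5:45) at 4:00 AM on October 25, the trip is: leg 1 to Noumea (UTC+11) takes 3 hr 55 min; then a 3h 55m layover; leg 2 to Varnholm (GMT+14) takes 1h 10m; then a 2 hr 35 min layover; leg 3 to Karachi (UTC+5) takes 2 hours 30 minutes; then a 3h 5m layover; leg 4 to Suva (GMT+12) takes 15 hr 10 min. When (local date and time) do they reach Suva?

Convert departure to UTC: 4:00 AM − 5:45 = 10:15 PM UTC on Oct 24.
Add 3 hours 55 minutes leg 1 → 2:10 AM UTC (Oct 25).
Add 3 hours 55 minutes layover in Noumea → 6:05 AM UTC.
Add 1 hour 10 minutes leg 2 → 7:15 AM UTC.
Add 2 hours and 35 minutes layover in Varnholm → 9:50 AM UTC.
Add 2 hours and 30 minutes leg 3 → 12:20 PM UTC.
Add 3 hours 5 minutes layover in Karachi → 3:25 PM UTC.
Add 15 hours and 10 minutes leg 4 → 6:35 AM UTC (Oct 26).
Suva is UTC+12:00, so local arrival = 6:35 AM + 12:00 = 6:35 PM on Oct 26.

6:35 PM on October 26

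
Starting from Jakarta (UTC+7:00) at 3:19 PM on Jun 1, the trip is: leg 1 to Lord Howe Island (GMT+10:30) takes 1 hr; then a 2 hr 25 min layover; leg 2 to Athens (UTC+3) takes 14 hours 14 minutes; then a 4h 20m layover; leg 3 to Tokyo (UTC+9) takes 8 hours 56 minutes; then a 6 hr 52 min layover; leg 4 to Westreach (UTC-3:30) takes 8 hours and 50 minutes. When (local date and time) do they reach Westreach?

Convert departure to UTC: 3:19 PM − 7:00 = 8:19 AM UTC on Jun 1.
Add 1 hour leg 1 → 9:19 AM UTC.
Add 2 hours and 25 minutes layover in Lord Howe Island → 11:44 AM UTC.
Add 14 hours 14 minutes leg 2 → 1:58 AM UTC (Jun 2).
Add 4 hours and 20 minutes layover in Athens → 6:18 AM UTC.
Add 8 hours and 56 minutes leg 3 → 3:14 PM UTC.
Add 6 hours and 52 minutes layover in Tokyo → 10:06 PM UTC.
Add 8 hours 50 minutes leg 4 → 6:56 AM UTC (Jun 3).
Westreach is UTC−3:30, so local arrival = 6:56 AM − 3:30 = 3:26 AM on Jun 3.

3:26 AM on June 3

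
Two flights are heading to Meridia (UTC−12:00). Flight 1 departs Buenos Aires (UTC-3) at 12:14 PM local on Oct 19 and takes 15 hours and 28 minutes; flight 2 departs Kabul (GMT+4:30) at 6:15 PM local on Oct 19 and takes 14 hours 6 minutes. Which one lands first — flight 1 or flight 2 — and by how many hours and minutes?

the second, by 2 hours 51 minutes

Flight 1 in UTC: 12:14 PM + 3:00 = 3:14 PM on Oct 19.
+15 hours and 28 minutes → arrive 6:42 AM UTC on Oct 20.
Flight 2 in UTC: 6:15 PM − 4:30 = 1:45 PM on Oct 19.
+14 hours 6 minutes → arrive 3:51 AM UTC on Oct 20.
Flight 2 lands earlier by 2 hours 51 minutes.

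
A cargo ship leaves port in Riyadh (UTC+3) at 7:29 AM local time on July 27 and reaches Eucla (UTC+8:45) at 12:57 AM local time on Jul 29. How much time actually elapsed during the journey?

35 hours 43 minutes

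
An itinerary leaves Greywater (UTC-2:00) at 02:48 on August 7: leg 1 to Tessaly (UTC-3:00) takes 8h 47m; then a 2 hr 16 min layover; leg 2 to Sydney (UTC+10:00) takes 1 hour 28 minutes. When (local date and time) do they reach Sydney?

03:19 on August 8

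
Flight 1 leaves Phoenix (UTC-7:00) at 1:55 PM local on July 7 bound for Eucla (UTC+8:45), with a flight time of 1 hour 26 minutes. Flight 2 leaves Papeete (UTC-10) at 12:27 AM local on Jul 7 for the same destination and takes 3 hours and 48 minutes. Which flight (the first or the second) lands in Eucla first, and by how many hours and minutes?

the second, by 8 hours 6 minutes

Flight 1 in UTC: 1:55 PM + 7:00 = 8:55 PM on Jul 7.
+1 hour and 26 minutes → arrive 10:21 PM UTC on Jul 7.
Flight 2 in UTC: 12:27 AM + 10:00 = 10:27 AM on Jul 7.
+3 hours and 48 minutes → arrive 2:15 PM UTC on Jul 7.
Flight 2 lands earlier by 8 hours 6 minutes.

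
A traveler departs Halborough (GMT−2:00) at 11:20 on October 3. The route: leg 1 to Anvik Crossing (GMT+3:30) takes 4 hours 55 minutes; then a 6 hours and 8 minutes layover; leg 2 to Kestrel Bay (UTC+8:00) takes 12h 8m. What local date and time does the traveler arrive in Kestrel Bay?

20:31 on Oct 4

Convert departure to UTC: 11:20 + 2:00 = 13:20 UTC on Oct 3.
Add 4 hours and 55 minutes leg 1 → 18:15 UTC.
Add 6 hours 8 minutes layover in Anvik Crossing → 00:23 UTC (Oct 4).
Add 12 hours and 8 minutes leg 2 → 12:31 UTC.
Kestrel Bay is UTC+8:00, so local arrival = 12:31 + 8:00 = 20:31 on Oct 4.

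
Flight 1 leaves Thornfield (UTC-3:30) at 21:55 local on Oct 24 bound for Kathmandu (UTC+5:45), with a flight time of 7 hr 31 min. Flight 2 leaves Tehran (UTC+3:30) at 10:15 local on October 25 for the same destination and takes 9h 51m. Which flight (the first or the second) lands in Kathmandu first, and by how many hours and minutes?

Flight 1 in UTC: 21:55 + 3:30 = 01:25 on Oct 25.
+7 hours 31 minutes → arrive 08:56 UTC on Oct 25.
Flight 2 in UTC: 10:15 − 3:30 = 06:45 on Oct 25.
+9 hours and 51 minutes → arrive 16:36 UTC on Oct 25.
Flight 1 lands earlier by 7 hours 40 minutes.

the first, by 7 hours 40 minutes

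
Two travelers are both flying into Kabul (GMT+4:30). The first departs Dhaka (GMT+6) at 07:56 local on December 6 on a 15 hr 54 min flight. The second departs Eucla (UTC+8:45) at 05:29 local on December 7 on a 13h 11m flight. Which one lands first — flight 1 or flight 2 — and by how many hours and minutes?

the first, by 16 hours 5 minutes

Flight 1 in UTC: 07:56 − 6:00 = 01:56 on Dec 6.
+15 hours 54 minutes → arrive 17:50 UTC on Dec 6.
Flight 2 in UTC: 05:29 − 8:45 = 20:44 on Dec 6.
+13 hours 11 minutes → arrive 09:55 UTC on Dec 7.
Flight 1 lands earlier by 16 hours 5 minutes.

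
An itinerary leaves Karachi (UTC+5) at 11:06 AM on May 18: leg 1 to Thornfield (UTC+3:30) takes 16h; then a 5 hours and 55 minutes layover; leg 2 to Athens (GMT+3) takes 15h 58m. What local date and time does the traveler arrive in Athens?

10:59 PM on May 19

Convert departure to UTC: 11:06 AM − 5:00 = 6:06 AM UTC on May 18.
Add 16 hours leg 1 → 10:06 PM UTC.
Add 5 hours 55 minutes layover in Thornfield → 4:01 AM UTC (May 19).
Add 15 hours 58 minutes leg 2 → 7:59 PM UTC.
Athens is UTC+3:00, so local arrival = 7:59 PM + 3:00 = 10:59 PM on May 19.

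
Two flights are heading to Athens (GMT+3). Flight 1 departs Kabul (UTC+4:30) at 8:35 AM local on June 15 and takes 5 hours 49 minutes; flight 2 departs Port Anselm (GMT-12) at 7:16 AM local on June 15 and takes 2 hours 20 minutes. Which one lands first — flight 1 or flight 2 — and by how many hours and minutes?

the first, by 11 hours 42 minutes

Flight 1 in UTC: 8:35 AM − 4:30 = 4:05 AM on Jun 15.
+5 hours 49 minutes → arrive 9:54 AM UTC on Jun 15.
Flight 2 in UTC: 7:16 AM + 12:00 = 7:16 PM on Jun 15.
+2 hours 20 minutes → arrive 9:36 PM UTC on Jun 15.
Flight 1 lands earlier by 11 hours 42 minutes.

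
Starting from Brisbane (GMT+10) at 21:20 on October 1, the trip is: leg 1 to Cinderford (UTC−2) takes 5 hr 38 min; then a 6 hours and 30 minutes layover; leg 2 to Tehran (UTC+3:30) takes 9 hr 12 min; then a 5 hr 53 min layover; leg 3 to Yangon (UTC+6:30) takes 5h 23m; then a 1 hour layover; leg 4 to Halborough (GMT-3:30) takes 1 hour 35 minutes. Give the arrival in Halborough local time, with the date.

19:01 on October 2

Convert departure to UTC: 21:20 − 10:00 = 11:20 UTC on Oct 1.
Add 5 hours 38 minutes leg 1 → 16:58 UTC.
Add 6 hours 30 minutes layover in Cinderford → 23:28 UTC.
Add 9 hours 12 minutes leg 2 → 08:40 UTC (Oct 2).
Add 5 hours and 53 minutes layover in Tehran → 14:33 UTC.
Add 5 hours and 23 minutes leg 3 → 19:56 UTC.
Add 1 hour layover in Yangon → 20:56 UTC.
Add 1 hour 35 minutes leg 4 → 22:31 UTC.
Halborough is UTC−3:30, so local arrival = 22:31 − 3:30 = 19:01 on Oct 2.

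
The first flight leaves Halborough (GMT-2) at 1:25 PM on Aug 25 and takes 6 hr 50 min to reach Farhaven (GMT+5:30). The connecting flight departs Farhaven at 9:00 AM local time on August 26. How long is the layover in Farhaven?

Convert departure to UTC: 1:25 PM + 2:00 = 3:25 PM UTC on Aug 25.
Add 6 hours 50 minutes flight time → 10:15 PM UTC.
Farhaven is UTC+5:30, so local arrival = 10:15 PM + 5:30 = 3:45 AM on Aug 26.
Layover = 9:00 AM − 3:45 AM = 5 hours 15 minutes.

5 hours 15 minutes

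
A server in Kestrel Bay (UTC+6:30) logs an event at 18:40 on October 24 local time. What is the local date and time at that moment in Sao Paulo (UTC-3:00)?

09:10 on October 24

In UTC: 18:40 − 6:30 = 12:10 on Oct 24.
Sao Paulo is UTC−3:00: 12:10 − 3:00 = 09:10 on Oct 24.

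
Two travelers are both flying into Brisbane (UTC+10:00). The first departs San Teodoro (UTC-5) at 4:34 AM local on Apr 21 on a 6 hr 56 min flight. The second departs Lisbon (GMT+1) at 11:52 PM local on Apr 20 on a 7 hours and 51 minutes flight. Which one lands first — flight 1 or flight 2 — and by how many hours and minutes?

the second, by 9 hours 47 minutes

Flight 1 in UTC: 4:34 AM + 5:00 = 9:34 AM on Apr 21.
+6 hours 56 minutes → arrive 4:30 PM UTC on Apr 21.
Flight 2 in UTC: 11:52 PM − 1:00 = 10:52 PM on Apr 20.
+7 hours and 51 minutes → arrive 6:43 AM UTC on Apr 21.
Flight 2 lands earlier by 9 hours 47 minutes.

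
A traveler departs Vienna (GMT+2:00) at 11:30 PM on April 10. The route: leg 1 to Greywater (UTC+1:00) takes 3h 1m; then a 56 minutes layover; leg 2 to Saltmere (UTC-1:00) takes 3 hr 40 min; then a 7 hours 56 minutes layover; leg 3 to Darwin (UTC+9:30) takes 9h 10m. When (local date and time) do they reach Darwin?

Convert departure to UTC: 11:30 PM − 2:00 = 9:30 PM UTC on Apr 10.
Add 3 hours 1 minute leg 1 → 12:31 AM UTC (Apr 11).
Add 56 minutes layover in Greywater → 1:27 AM UTC.
Add 3 hours and 40 minutes leg 2 → 5:07 AM UTC.
Add 7 hours 56 minutes layover in Saltmere → 1:03 PM UTC.
Add 9 hours and 10 minutes leg 3 → 10:13 PM UTC.
Darwin is UTC+9:30, so local arrival = 10:13 PM + 9:30 = 7:43 AM on Apr 12.

7:43 AM on April 12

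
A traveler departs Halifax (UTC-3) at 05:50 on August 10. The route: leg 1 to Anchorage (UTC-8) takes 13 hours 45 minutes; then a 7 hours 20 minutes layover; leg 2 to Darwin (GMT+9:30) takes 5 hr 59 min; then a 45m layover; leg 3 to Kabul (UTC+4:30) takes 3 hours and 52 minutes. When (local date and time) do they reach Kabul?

21:01 on Aug 11

Convert departure to UTC: 05:50 + 3:00 = 08:50 UTC on Aug 10.
Add 13 hours 45 minutes leg 1 → 22:35 UTC.
Add 7 hours and 20 minutes layover in Anchorage → 05:55 UTC (Aug 11).
Add 5 hours 59 minutes leg 2 → 11:54 UTC.
Add 45 minutes layover in Darwin → 12:39 UTC.
Add 3 hours and 52 minutes leg 3 → 16:31 UTC.
Kabul is UTC+4:30, so local arrival = 16:31 + 4:30 = 21:01 on Aug 11.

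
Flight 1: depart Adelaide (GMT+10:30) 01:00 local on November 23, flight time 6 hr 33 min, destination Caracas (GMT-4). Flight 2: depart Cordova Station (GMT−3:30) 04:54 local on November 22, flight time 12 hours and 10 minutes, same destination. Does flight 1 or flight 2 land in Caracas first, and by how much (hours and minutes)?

Flight 1 in UTC: 01:00 − 10:30 = 14:30 on Nov 22.
+6 hours 33 minutes → arrive 21:03 UTC on Nov 22.
Flight 2 in UTC: 04:54 + 3:30 = 08:24 on Nov 22.
+12 hours 10 minutes → arrive 20:34 UTC on Nov 22.
Flight 2 lands earlier by 29 minutes.

the second, by 29 minutes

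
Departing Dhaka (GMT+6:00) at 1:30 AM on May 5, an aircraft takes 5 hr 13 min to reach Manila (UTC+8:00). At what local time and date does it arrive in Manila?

8:43 AM on May 5

Convert departure to UTC: 1:30 AM − 6:00 = 7:30 PM UTC on May 4.
Add 5 hours 13 minutes travel time → 12:43 AM UTC (May 5).
Manila is UTC+8:00, so local arrival = 12:43 AM + 8:00 = 8:43 AM on May 5.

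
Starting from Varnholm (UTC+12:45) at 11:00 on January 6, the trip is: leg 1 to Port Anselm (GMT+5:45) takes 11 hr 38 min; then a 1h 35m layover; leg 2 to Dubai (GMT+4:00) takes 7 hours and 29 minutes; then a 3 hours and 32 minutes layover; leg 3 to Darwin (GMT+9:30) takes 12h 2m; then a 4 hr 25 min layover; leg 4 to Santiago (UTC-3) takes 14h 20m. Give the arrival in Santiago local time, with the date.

Convert departure to UTC: 11:00 − 12:45 = 22:15 UTC on Jan 5.
Add 11 hours and 38 minutes leg 1 → 09:53 UTC (Jan 6).
Add 1 hour and 35 minutes layover in Port Anselm → 11:28 UTC.
Add 7 hours 29 minutes leg 2 → 18:57 UTC.
Add 3 hours and 32 minutes layover in Dubai → 22:29 UTC.
Add 12 hours and 2 minutes leg 3 → 10:31 UTC (Jan 7).
Add 4 hours 25 minutes layover in Darwin → 14:56 UTC.
Add 14 hours and 20 minutes leg 4 → 05:16 UTC (Jan 8).
Santiago is UTC−3:00, so local arrival = 05:16 − 3:00 = 02:16 on Jan 8.

02:16 on Jan 8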